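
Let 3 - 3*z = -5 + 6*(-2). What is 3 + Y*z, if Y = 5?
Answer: 109/3 ≈ 36.333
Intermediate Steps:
z = 20/3 (z = 1 - (-5 + 6*(-2))/3 = 1 - (-5 - 12)/3 = 1 - 1/3*(-17) = 1 + 17/3 = 20/3 ≈ 6.6667)
3 + Y*z = 3 + 5*(20/3) = 3 + 100/3 = 109/3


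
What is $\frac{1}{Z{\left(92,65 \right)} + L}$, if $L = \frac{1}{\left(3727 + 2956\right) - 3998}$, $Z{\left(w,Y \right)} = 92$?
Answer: $\frac{2685}{247021} \approx 0.01087$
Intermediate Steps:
$L = \frac{1}{2685}$ ($L = \frac{1}{6683 - 3998} = \frac{1}{2685} \approx 0.00037244$)
$\frac{1}{Z{\left(92,65 \right)} + L} = \frac{1}{92 + \frac{1}{2685}} = \frac{1}{\frac{247021}{2685}} = \frac{2685}{247021}$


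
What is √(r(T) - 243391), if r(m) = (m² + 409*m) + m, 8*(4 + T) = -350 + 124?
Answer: 5*I*√163567/4 ≈ 505.54*I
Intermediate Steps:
T = -129/4 (T = -4 + (-350 + 124)/8 = -4 + (⅛)*(-226) = -4 - 113/4 = -129/4 ≈ -32.250)
r(m) = m² + 410*m
√(r(T) - 243391) = √(-129*(410 - 129/4)/4 - 243391) = √(-129/4*1511/4 - 243391) = √(-194919/16 - 243391) = √(-4089175/16) = 5*I*√163567/4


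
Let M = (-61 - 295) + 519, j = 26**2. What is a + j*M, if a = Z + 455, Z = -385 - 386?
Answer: 109872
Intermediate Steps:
Z = -771
j = 676
a = -316 (a = -771 + 455 = -316)
M = 163 (M = -356 + 519 = 163)
a + j*M = -316 + 676*163 = -316 + 110188 = 109872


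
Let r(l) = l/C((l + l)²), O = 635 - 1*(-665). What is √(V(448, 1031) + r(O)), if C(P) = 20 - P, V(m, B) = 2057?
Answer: 3*√26110943944458/337999 ≈ 45.354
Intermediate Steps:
O = 1300 (O = 635 + 665 = 1300)
r(l) = l/(20 - 4*l²) (r(l) = l/(20 - (l + l)²) = l/(20 - (2*l)²) = l/(20 - 4*l²))
√(V(448, 1031) + r(O)) = √(2057 - 1*1300/(-20 + 4*1300²)) = √(2057 - 1*1300/(-20 + 4*1690000)) = √(2057 - 1*1300/(-20 + 6760000)) = √(2057 - 1*1300/6759980) = √(2057 - 1*1300*1/6759980) = √(2057 - 65/337999) = √(695263878/337999) = 3*√26110943944458/337999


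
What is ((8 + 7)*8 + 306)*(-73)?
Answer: -31098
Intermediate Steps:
((8 + 7)*8 + 306)*(-73) = (15*8 + 306)*(-73) = (120 + 306)*(-73) = 426*(-73) = -31098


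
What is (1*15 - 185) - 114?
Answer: -284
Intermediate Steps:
(1*15 - 185) - 114 = (15 - 185) - 114 = -170 - 114 = -284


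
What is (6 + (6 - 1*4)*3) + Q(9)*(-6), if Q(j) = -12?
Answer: 84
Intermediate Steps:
(6 + (6 - 1*4)*3) + Q(9)*(-6) = (6 + (6 - 1*4)*3) - 12*(-6) = (6 + (6 - 4)*3) + 72 = (6 + 2*3) + 72 = (6 + 6) + 72 = 12 + 72 = 84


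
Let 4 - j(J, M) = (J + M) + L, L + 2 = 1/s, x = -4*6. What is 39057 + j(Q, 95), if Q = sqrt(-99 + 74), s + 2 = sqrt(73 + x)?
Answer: 194839/5 - 5*I ≈ 38968.0 - 5.0*I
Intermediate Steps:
x = -24
s = 5 (s = -2 + sqrt(73 - 24) = -2 + sqrt(49) = -2 + 7 = 5)
Q = 5*I (Q = sqrt(-25) = 5*I ≈ 5.0*I)
L = -9/5 (L = -2 + 1/5 = -9/5 ≈ -1.8000)
j(J, M) = 29/5 - J - M (j(J, M) = 4 - ((J + M) - 9/5) = 4 - (-9/5 + J + M) = 4 + (9/5 - J - M) = 29/5 - J - M)
39057 + j(Q, 95) = 39057 + (29/5 - 5*I - 1*95) = 39057 + (29/5 - 5*I - 95) = 39057 + (-446/5 - 5*I) = 194839/5 - 5*I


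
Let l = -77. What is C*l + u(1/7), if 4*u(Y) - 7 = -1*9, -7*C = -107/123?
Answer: -2477/246 ≈ -10.069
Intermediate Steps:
C = 107/861 (C = -(-107)/(7*123) = -⅐*(-107/123) = 107/861 ≈ 0.12427)
u(Y) = -½ (u(Y) = 7/4 + (-1*9)/4 = 7/4 + (¼)*(-9) = 7/4 - 9/4 = -½)
C*l + u(1/7) = (107/861)*(-77) - ½ = -1177/123 - ½ = -2477/246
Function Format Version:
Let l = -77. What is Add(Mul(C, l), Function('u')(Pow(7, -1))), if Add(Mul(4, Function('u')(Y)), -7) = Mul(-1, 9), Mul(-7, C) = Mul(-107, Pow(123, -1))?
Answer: Rational(-2477, 246) ≈ -10.069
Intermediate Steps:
C = Rational(107, 861) (C = Mul(Rational(-1, 7), Mul(-107, Pow(123, -1))) = Mul(Rational(-1, 7), Mul(-107, Rational(1, 123))) = Mul(Rational(-1, 7), Rational(-107, 123)) = Rational(107, 861) ≈ 0.12427)
Function('u')(Y) = Rational(-1, 2) (Function('u')(Y) = Add(Rational(7, 4), Mul(Rational(1, 4), Mul(-1, 9))) = Add(Rational(7, 4), Mul(Rational(1, 4), -9)) = Add(Rational(7, 4), Rational(-9, 4)) = Rational(-1, 2))
Add(Mul(C, l), Function('u')(Pow(7, -1))) = Add(Mul(Rational(107, 861), -77), Rational(-1, 2)) = Add(Rational(-1177, 123), Rational(-1, 2)) = Rational(-2477, 246)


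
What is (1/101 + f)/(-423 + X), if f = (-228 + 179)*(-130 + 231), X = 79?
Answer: 62481/4343 ≈ 14.387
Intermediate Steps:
f = -4949 (f = -49*101 = -4949)
(1/101 + f)/(-423 + X) = (1/101 - 4949)/(-423 + 79) = (1/101 - 4949)/(-344) = -499848/101*(-1/344) = 62481/4343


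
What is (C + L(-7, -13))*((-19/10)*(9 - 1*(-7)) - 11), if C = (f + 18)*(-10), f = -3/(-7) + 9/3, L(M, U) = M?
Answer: 320643/35 ≈ 9161.2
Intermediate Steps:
f = 24/7 (f = -3*(-⅐) + 9*(⅓) = 3/7 + 3 = 24/7 ≈ 3.4286)
C = -1500/7 (C = (24/7 + 18)*(-10) = (150/7)*(-10) = -1500/7 ≈ -214.29)
(C + L(-7, -13))*((-19/10)*(9 - 1*(-7)) - 11) = (-1500/7 - 7)*((-19/10)*(9 - 1*(-7)) - 11) = -1549*((-19*⅒)*(9 + 7) - 11)/7 = -1549*(-19/10*16 - 11)/7 = -1549*(-152/5 - 11)/7 = -1549/7*(-207/5) = 320643/35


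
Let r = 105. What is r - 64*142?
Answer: -8983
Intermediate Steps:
r - 64*142 = 105 - 64*142 = 105 - 9088 = -8983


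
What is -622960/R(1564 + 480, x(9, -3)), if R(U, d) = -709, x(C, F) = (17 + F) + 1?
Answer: 622960/709 ≈ 878.65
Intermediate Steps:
x(C, F) = 18 + F
-622960/R(1564 + 480, x(9, -3)) = -622960/(-709) = -622960*(-1/709) = 622960/709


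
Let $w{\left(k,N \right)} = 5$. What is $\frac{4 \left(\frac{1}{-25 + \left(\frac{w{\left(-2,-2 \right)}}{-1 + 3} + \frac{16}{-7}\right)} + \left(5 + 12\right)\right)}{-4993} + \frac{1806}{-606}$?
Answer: $- \frac{523881411}{174989671} \approx -2.9938$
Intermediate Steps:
$\frac{4 \left(\frac{1}{-25 + \left(\frac{w{\left(-2,-2 \right)}}{-1 + 3} + \frac{16}{-7}\right)} + \left(5 + 12\right)\right)}{-4993} + \frac{1806}{-606} = \frac{4 \left(\frac{1}{-25 + \left(\frac{5}{-1 + 3} + \frac{16}{-7}\right)} + \left(5 + 12\right)\right)}{-4993} + \frac{1806}{-606} = 4 \left(\frac{1}{-25 + \left(\frac{5}{2} + 16 \left(- \frac{1}{7}\right)\right)} + 17\right) \left(- \frac{1}{4993}\right) + 1806 \left(- \frac{1}{606}\right) = 4 \left(\frac{1}{-25 + \left(5 \cdot \frac{1}{2} - \frac{16}{7}\right)} + 17\right) \left(- \frac{1}{4993}\right) - \frac{301}{101} = 4 \left(\frac{1}{-25 + \left(\frac{5}{2} - \frac{16}{7}\right)} + 17\right) \left(- \frac{1}{4993}\right) - \frac{301}{101} = 4 \left(\frac{1}{-25 + \frac{3}{14}} + 17\right) \left(- \frac{1}{4993}\right) - \frac{301}{101} = 4 \left(\frac{1}{- \frac{347}{14}} + 17\right) \left(- \frac{1}{4993}\right) - \frac{301}{101} = 4 \left(- \frac{14}{347} + 17\right) \left(- \frac{1}{4993}\right) - \frac{301}{101} = 4 \cdot \frac{5885}{347} \left(- \frac{1}{4993}\right) - \frac{301}{101} = \frac{23540}{347} \left(- \frac{1}{4993}\right) - \frac{301}{101} = - \frac{23540}{1732571} - \frac{301}{101} = - \frac{523881411}{174989671}$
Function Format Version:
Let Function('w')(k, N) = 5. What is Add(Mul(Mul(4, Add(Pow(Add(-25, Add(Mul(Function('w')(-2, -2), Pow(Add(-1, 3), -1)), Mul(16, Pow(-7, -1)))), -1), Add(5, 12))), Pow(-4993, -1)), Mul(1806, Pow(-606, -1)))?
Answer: Rational(-523881411, 174989671) ≈ -2.9938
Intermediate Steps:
Add(Mul(Mul(4, Add(Pow(Add(-25, Add(Mul(Function('w')(-2, -2), Pow(Add(-1, 3), -1)), Mul(16, Pow(-7, -1)))), -1), Add(5, 12))), Pow(-4993, -1)), Mul(1806, Pow(-606, -1))) = Add(Mul(Mul(4, Add(Pow(Add(-25, Add(Mul(5, Pow(Add(-1, 3), -1)), Mul(16, Pow(-7, -1)))), -1), Add(5, 12))), Pow(-4993, -1)), Mul(1806, Pow(-606, -1))) = Add(Mul(Mul(4, Add(Pow(Add(-25, Add(Mul(5, Pow(2, -1)), Mul(16, Rational(-1, 7)))), -1), 17)), Rational(-1, 4993)), Mul(1806, Rational(-1, 606))) = Add(Mul(Mul(4, Add(Pow(Add(-25, Add(Mul(5, Rational(1, 2)), Rational(-16, 7))), -1), 17)), Rational(-1, 4993)), Rational(-301, 101)) = Add(Mul(Mul(4, Add(Pow(Add(-25, Add(Rational(5, 2), Rational(-16, 7))), -1), 17)), Rational(-1, 4993)), Rational(-301, 101)) = Add(Mul(Mul(4, Add(Pow(Add(-25, Rational(3, 14)), -1), 17)), Rational(-1, 4993)), Rational(-301, 101)) = Add(Mul(Mul(4, Add(Pow(Rational(-347, 14), -1), 17)), Rational(-1, 4993)), Rational(-301, 101)) = Add(Mul(Mul(4, Add(Rational(-14, 347), 17)), Rational(-1, 4993)), Rational(-301, 101)) = Add(Mul(Mul(4, Rational(5885, 347)), Rational(-1, 4993)), Rational(-301, 101)) = Add(Mul(Rational(23540, 347), Rational(-1, 4993)), Rational(-301, 101)) = Add(Rational(-23540, 1732571), Rational(-301, 101)) = Rational(-523881411, 174989671)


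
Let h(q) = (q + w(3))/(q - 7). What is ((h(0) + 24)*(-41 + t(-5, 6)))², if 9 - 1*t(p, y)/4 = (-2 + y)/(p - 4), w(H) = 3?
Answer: 2544025/441 ≈ 5768.8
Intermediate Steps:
t(p, y) = 36 - 4*(-2 + y)/(-4 + p) (t(p, y) = 36 - 4*(-2 + y)/(p - 4) = 36 - 4*(-2 + y)/(-4 + p))
h(q) = (3 + q)/(-7 + q) (h(q) = (q + 3)/(q - 7) = (3 + q)/(-7 + q))
((h(0) + 24)*(-41 + t(-5, 6)))² = (((3 + 0)/(-7 + 0) + 24)*(-41 + 4*(-34 - 1*6 + 9*(-5))/(-4 - 5)))² = ((3/(-7) + 24)*(-41 + 4*(-34 - 6 - 45)/(-9)))² = ((-⅐*3 + 24)*(-41 + 4*(-⅑)*(-85)))² = ((-3/7 + 24)*(-41 + 340/9))² = ((165/7)*(-29/9))² = (-1595/21)² = 2544025/441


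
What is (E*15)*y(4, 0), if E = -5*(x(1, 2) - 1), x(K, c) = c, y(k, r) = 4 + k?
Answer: -600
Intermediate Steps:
E = -5 (E = -5*(2 - 1) = -5*1 = -5)
(E*15)*y(4, 0) = (-5*15)*(4 + 4) = -75*8 = -600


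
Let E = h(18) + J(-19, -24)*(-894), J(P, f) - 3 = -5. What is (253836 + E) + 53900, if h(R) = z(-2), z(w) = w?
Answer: 309522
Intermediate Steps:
h(R) = -2
J(P, f) = -2 (J(P, f) = 3 - 5 = -2)
E = 1786 (E = -2 - 2*(-894) = -2 + 1788 = 1786)
(253836 + E) + 53900 = (253836 + 1786) + 53900 = 255622 + 53900 = 309522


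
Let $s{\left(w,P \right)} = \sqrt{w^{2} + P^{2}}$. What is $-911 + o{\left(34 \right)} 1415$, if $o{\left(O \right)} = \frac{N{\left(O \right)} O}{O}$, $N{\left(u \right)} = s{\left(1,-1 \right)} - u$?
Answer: $-49021 + 1415 \sqrt{2} \approx -47020.0$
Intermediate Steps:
$s{\left(w,P \right)} = \sqrt{P^{2} + w^{2}}$
$N{\left(u \right)} = \sqrt{2} - u$ ($N{\left(u \right)} = \sqrt{\left(-1\right)^{2} + 1^{2}} - u = \sqrt{1 + 1} - u = \sqrt{2} - u$)
$o{\left(O \right)} = \sqrt{2} - O$ ($o{\left(O \right)} = \frac{\left(\sqrt{2} - O\right) O}{O} = \frac{O \left(\sqrt{2} - O\right)}{O} = \sqrt{2} - O$)
$-911 + o{\left(34 \right)} 1415 = -911 + \left(\sqrt{2} - 34\right) 1415 = -911 + \left(-34 + \sqrt{2}\right) 1415 = -911 - \left(48110 - 1415 \sqrt{2}\right) = -49021 + 1415 \sqrt{2}$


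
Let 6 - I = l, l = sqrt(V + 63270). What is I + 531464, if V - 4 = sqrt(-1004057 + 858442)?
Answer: 531470 - sqrt(63274 + I*sqrt(145615)) ≈ 5.3122e+5 - 0.7585*I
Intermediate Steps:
V = 4 + I*sqrt(145615) (V = 4 + sqrt(-1004057 + 858442) = 4 + sqrt(-145615) = 4 + I*sqrt(145615) ≈ 4.0 + 381.6*I)
l = sqrt(63274 + I*sqrt(145615)) (l = sqrt((4 + I*sqrt(145615)) + 63270) = sqrt(63274 + I*sqrt(145615)) ≈ 251.54 + 0.7585*I)
I = 6 - sqrt(63274 + I*sqrt(145615)) ≈ -245.54 - 0.7585*I
I + 531464 = (6 - sqrt(63274 + I*sqrt(145615))) + 531464 = 531470 - sqrt(63274 + I*sqrt(145615))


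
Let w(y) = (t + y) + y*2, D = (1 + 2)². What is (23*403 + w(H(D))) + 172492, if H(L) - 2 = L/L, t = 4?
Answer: 181774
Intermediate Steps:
D = 9 (D = 3² = 9)
H(L) = 3 (H(L) = 2 + L/L = 2 + 1 = 3)
w(y) = 4 + 3*y (w(y) = (4 + y) + y*2 = (4 + y) + 2*y = 4 + 3*y)
(23*403 + w(H(D))) + 172492 = (23*403 + (4 + 3*3)) + 172492 = (9269 + (4 + 9)) + 172492 = (9269 + 13) + 172492 = 9282 + 172492 = 181774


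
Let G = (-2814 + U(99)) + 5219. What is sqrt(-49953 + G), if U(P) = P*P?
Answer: I*sqrt(37747) ≈ 194.29*I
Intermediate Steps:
U(P) = P**2
G = 12206 (G = (-2814 + 99**2) + 5219 = (-2814 + 9801) + 5219 = 6987 + 5219 = 12206)
sqrt(-49953 + G) = sqrt(-49953 + 12206) = sqrt(-37747) = I*sqrt(37747)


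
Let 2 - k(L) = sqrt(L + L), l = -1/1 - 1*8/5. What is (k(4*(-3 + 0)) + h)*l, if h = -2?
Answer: 26*I*sqrt(6)/5 ≈ 12.737*I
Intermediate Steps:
l = -13/5 (l = -1*1 - 8*1/5 = -1 - 8/5 = -13/5 ≈ -2.6000)
k(L) = 2 - sqrt(2)*sqrt(L) (k(L) = 2 - sqrt(L + L) = 2 - sqrt(2*L) = 2 - sqrt(2)*sqrt(L))
(k(4*(-3 + 0)) + h)*l = ((2 - sqrt(2)*sqrt(4*(-3 + 0))) - 2)*(-13/5) = ((2 - sqrt(2)*sqrt(4*(-3))) - 2)*(-13/5) = ((2 - sqrt(2)*sqrt(-12)) - 2)*(-13/5) = ((2 - sqrt(2)*2*I*sqrt(3)) - 2)*(-13/5) = ((2 - 2*I*sqrt(6)) - 2)*(-13/5) = -2*I*sqrt(6)*(-13/5) = 26*I*sqrt(6)/5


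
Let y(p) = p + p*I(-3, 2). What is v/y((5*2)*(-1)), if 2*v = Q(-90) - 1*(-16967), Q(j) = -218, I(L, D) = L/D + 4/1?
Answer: -16749/70 ≈ -239.27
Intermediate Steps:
I(L, D) = 4 + L/D (I(L, D) = L/D + 4*1 = L/D + 4 = 4 + L/D)
y(p) = 7*p/2 (y(p) = p + p*(4 - 3/2) = p + p*(5/2) = p + 5*p/2 = 7*p/2)
v = 16749/2 (v = (-218 - 1*(-16967))/2 = (-218 + 16967)/2 = (1/2)*16749 = 16749/2 ≈ 8374.5)
v/y((5*2)*(-1)) = 16749/(2*((7*((5*2)*(-1))/2))) = 16749/(2*((7*(10*(-1))/2))) = 16749/(2*(((7/2)*(-10)))) = (16749/2)/(-35) = (16749/2)*(-1/35) = -16749/70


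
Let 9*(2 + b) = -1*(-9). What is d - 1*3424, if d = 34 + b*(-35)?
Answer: -3355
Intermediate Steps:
b = -1 (b = -2 + (-1*(-9))/9 = -2 + (1/9)*9 = -2 + 1 = -1)
d = 69 (d = 34 - 1*(-35) = 34 + 35 = 69)
d - 1*3424 = 69 - 1*3424 = 69 - 3424 = -3355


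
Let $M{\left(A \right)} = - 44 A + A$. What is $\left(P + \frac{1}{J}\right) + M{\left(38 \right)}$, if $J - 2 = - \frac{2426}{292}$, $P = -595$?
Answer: $- \frac{2053055}{921} \approx -2229.2$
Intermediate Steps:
$J = - \frac{921}{146}$ ($J = 2 - \frac{2426}{292} = 2 - \frac{1213}{146} = - \frac{921}{146} \approx -6.3082$)
$M{\left(A \right)} = - 43 A$
$\left(P + \frac{1}{J}\right) + M{\left(38 \right)} = \left(-595 + \frac{1}{- \frac{921}{146}}\right) - 1634 = \left(-595 - \frac{146}{921}\right) - 1634 = - \frac{548141}{921} - 1634 = - \frac{2053055}{921}$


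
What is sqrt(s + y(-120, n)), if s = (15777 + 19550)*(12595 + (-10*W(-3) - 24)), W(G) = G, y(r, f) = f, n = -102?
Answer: 5*sqrt(17806217) ≈ 21099.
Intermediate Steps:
s = 445155527 (s = (15777 + 19550)*(12595 + (-10*(-3) - 24)) = 35327*(12595 + (30 - 24)) = 35327*(12595 + 6) = 35327*12601 = 445155527)
sqrt(s + y(-120, n)) = sqrt(445155527 - 102) = sqrt(445155425) = 5*sqrt(17806217)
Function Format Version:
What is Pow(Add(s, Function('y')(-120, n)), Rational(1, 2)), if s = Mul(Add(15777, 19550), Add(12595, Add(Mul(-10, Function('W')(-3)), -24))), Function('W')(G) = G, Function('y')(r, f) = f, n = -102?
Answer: Mul(5, Pow(17806217, Rational(1, 2))) ≈ 21099.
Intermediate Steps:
s = 445155527 (s = Mul(Add(15777, 19550), Add(12595, Add(Mul(-10, -3), -24))) = Mul(35327, Add(12595, Add(30, -24))) = Mul(35327, Add(12595, 6)) = Mul(35327, 12601) = 445155527)
Pow(Add(s, Function('y')(-120, n)), Rational(1, 2)) = Pow(Add(445155527, -102), Rational(1, 2)) = Pow(445155425, Rational(1, 2)) = Mul(5, Pow(17806217, Rational(1, 2)))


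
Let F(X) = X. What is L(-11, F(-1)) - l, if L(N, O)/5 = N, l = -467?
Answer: 412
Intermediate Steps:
L(N, O) = 5*N
L(-11, F(-1)) - l = 5*(-11) - 1*(-467) = -55 + 467 = 412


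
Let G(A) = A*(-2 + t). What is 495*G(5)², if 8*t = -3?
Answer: 4467375/64 ≈ 69803.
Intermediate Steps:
t = -3/8 (t = (⅛)*(-3) = -3/8 ≈ -0.37500)
G(A) = -19*A/8 (G(A) = A*(-2 - 3/8) = A*(-19/8) = -19*A/8)
495*G(5)² = 495*(-19/8*5)² = 495*(-95/8)² = 495*(9025/64) = 4467375/64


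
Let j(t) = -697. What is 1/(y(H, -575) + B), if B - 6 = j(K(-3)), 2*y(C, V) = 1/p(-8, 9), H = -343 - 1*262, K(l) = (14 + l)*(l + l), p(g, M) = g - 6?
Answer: -28/19349 ≈ -0.0014471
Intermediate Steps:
p(g, M) = -6 + g
K(l) = 2*l*(14 + l) (K(l) = (14 + l)*(2*l) = 2*l*(14 + l))
H = -605 (H = -343 - 262 = -605)
y(C, V) = -1/28 (y(C, V) = 1/(2*(-6 - 8)) = (½)/(-14) = (½)*(-1/14) = -1/28)
B = -691 (B = 6 - 697 = -691)
1/(y(H, -575) + B) = 1/(-1/28 - 691) = 1/(-19349/28) = -28/19349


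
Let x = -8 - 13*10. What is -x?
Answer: 138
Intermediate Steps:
x = -138 (x = -8 - 130 = -138)
-x = -1*(-138) = 138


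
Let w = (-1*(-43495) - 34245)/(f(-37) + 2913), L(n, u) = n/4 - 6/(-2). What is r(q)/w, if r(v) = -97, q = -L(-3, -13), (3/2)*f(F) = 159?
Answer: -292843/9250 ≈ -31.659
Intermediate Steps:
f(F) = 106 (f(F) = (⅔)*159 = 106)
L(n, u) = 3 + n/4 (L(n, u) = n*(¼) - 6*(-½) = n/4 + 3 = 3 + n/4)
q = -9/4 (q = -(3 + (¼)*(-3)) = -(3 - ¾) = -1*9/4 = -9/4 ≈ -2.2500)
w = 9250/3019 (w = (-1*(-43495) - 34245)/(106 + 2913) = (43495 - 34245)/3019 = 9250*(1/3019) = 9250/3019 ≈ 3.0639)
r(q)/w = -97/9250/3019 = -97*3019/9250 = -292843/9250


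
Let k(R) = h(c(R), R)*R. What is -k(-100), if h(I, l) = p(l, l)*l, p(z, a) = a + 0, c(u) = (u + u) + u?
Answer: 1000000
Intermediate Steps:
c(u) = 3*u (c(u) = 2*u + u = 3*u)
p(z, a) = a
h(I, l) = l**2 (h(I, l) = l*l = l**2)
k(R) = R**3 (k(R) = R**2*R = R**3)
-k(-100) = -1*(-100)**3 = -1*(-1000000) = 1000000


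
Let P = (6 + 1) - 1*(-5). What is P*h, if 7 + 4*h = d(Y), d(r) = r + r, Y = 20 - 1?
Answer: 93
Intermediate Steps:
Y = 19
d(r) = 2*r
h = 31/4 (h = -7/4 + (2*19)/4 = -7/4 + (¼)*38 = -7/4 + 19/2 = 31/4 ≈ 7.7500)
P = 12 (P = 7 + 5 = 12)
P*h = 12*(31/4) = 93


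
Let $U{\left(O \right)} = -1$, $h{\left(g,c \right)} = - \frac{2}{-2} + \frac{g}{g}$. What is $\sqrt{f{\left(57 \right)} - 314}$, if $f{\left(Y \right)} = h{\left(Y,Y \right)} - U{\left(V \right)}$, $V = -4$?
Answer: $i \sqrt{311} \approx 17.635 i$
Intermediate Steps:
$h{\left(g,c \right)} = 2$ ($h{\left(g,c \right)} = \left(-2\right) \left(- \frac{1}{2}\right) + 1 = 1 + 1 = 2$)
$f{\left(Y \right)} = 3$ ($f{\left(Y \right)} = 2 - -1 = 2 + 1 = 3$)
$\sqrt{f{\left(57 \right)} - 314} = \sqrt{3 - 314} = \sqrt{-311} = i \sqrt{311}$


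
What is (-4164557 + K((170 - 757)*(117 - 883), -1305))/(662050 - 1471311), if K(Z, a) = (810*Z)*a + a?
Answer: 475298241962/809261 ≈ 5.8732e+5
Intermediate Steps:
K(Z, a) = a + 810*Z*a (K(Z, a) = 810*Z*a + a = a + 810*Z*a)
(-4164557 + K((170 - 757)*(117 - 883), -1305))/(662050 - 1471311) = (-4164557 - 1305*(1 + 810*((170 - 757)*(117 - 883))))/(662050 - 1471311) = (-4164557 - 1305*(1 + 810*(-587*(-766))))/(-809261) = (-4164557 - 1305*(1 + 810*449642))*(-1/809261) = (-4164557 - 1305*(1 + 364210020))*(-1/809261) = (-4164557 - 1305*364210021)*(-1/809261) = (-4164557 - 475294077405)*(-1/809261) = -475298241962*(-1/809261) = 475298241962/809261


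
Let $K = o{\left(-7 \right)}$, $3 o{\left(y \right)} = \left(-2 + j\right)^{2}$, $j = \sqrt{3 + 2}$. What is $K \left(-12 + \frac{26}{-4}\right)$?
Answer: $- \frac{111}{2} + \frac{74 \sqrt{5}}{3} \approx -0.34366$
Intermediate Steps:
$j = \sqrt{5} \approx 2.2361$
$o{\left(y \right)} = \frac{\left(-2 + \sqrt{5}\right)^{2}}{3}$
$K = \frac{\left(2 - \sqrt{5}\right)^{2}}{3} \approx 0.018576$
$K \left(-12 + \frac{26}{-4}\right) = \frac{\left(2 - \sqrt{5}\right)^{2}}{3} \left(-12 + \frac{26}{-4}\right) = \frac{\left(2 - \sqrt{5}\right)^{2}}{3} \left(-12 + 26 \left(- \frac{1}{4}\right)\right) = \frac{\left(2 - \sqrt{5}\right)^{2}}{3} \left(-12 - \frac{13}{2}\right) = \frac{\left(2 - \sqrt{5}\right)^{2}}{3} \left(- \frac{37}{2}\right) = - \frac{37 \left(2 - \sqrt{5}\right)^{2}}{6}$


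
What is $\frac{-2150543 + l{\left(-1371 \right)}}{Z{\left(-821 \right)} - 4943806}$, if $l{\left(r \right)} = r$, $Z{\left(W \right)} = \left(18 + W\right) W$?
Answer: $\frac{2151914}{4284543} \approx 0.50225$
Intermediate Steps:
$Z{\left(W \right)} = W \left(18 + W\right)$
$\frac{-2150543 + l{\left(-1371 \right)}}{Z{\left(-821 \right)} - 4943806} = \frac{-2150543 - 1371}{- 821 \left(18 - 821\right) - 4943806} = - \frac{2151914}{\left(-821\right) \left(-803\right) - 4943806} = - \frac{2151914}{659263 - 4943806} = - \frac{2151914}{-4284543} = \left(-2151914\right) \left(- \frac{1}{4284543}\right) = \frac{2151914}{4284543}$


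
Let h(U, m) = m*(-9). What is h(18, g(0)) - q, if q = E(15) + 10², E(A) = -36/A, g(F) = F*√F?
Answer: -488/5 ≈ -97.600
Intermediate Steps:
g(F) = F^(3/2)
h(U, m) = -9*m
q = 488/5 (q = -36/15 + 10² = -36*1/15 + 100 = -12/5 + 100 = 488/5 ≈ 97.600)
h(18, g(0)) - q = -9*0^(3/2) - 1*488/5 = -9*0 - 488/5 = 0 - 488/5 = -488/5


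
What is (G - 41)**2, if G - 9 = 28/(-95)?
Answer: 9412624/9025 ≈ 1042.9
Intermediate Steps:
G = 827/95 (G = 9 + 28/(-95) = 9 + 28*(-1/95) = 9 - 28/95 = 827/95 ≈ 8.7053)
(G - 41)**2 = (827/95 - 41)**2 = (-3068/95)**2 = 9412624/9025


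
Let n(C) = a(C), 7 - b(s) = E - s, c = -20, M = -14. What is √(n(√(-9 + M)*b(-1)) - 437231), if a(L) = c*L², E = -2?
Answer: I*√407791 ≈ 638.58*I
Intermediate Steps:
b(s) = 9 + s (b(s) = 7 - (-2 - s) = 7 + (2 + s) = 9 + s)
a(L) = -20*L²
n(C) = -20*C²
√(n(√(-9 + M)*b(-1)) - 437231) = √(-20*(9 - 1)²*(-9 - 14) - 437231) = √(-20*(√(-23)*8)² - 437231) = √(-20*((I*√23)*8)² - 437231) = √(-20*(8*I*√23)² - 437231) = √(-20*(-1472) - 437231) = √(29440 - 437231) = √(-407791) = I*√407791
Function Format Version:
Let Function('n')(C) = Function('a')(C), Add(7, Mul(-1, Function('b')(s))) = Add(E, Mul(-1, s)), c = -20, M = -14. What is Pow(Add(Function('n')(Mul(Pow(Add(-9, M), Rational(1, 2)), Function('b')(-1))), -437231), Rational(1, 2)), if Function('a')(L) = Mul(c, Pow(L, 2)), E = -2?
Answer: Mul(I, Pow(407791, Rational(1, 2))) ≈ Mul(638.58, I)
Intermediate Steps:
Function('b')(s) = Add(9, s) (Function('b')(s) = Add(7, Mul(-1, Add(-2, Mul(-1, s)))) = Add(7, Add(2, s)) = Add(9, s))
Function('a')(L) = Mul(-20, Pow(L, 2))
Function('n')(C) = Mul(-20, Pow(C, 2))
Pow(Add(Function('n')(Mul(Pow(Add(-9, M), Rational(1, 2)), Function('b')(-1))), -437231), Rational(1, 2)) = Pow(Add(Mul(-20, Pow(Mul(Pow(Add(-9, -14), Rational(1, 2)), Add(9, -1)), 2)), -437231), Rational(1, 2)) = Pow(Add(Mul(-20, Pow(Mul(Pow(-23, Rational(1, 2)), 8), 2)), -437231), Rational(1, 2)) = Pow(Add(Mul(-20, Pow(Mul(Mul(I, Pow(23, Rational(1, 2))), 8), 2)), -437231), Rational(1, 2)) = Pow(Add(Mul(-20, Pow(Mul(8, I, Pow(23, Rational(1, 2))), 2)), -437231), Rational(1, 2)) = Pow(Add(Mul(-20, -1472), -437231), Rational(1, 2)) = Pow(Add(29440, -437231), Rational(1, 2)) = Pow(-407791, Rational(1, 2)) = Mul(I, Pow(407791, Rational(1, 2)))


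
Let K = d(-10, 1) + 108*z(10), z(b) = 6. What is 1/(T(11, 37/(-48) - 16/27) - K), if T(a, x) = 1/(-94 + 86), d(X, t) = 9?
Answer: -8/5257 ≈ -0.0015218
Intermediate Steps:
T(a, x) = -1/8 (T(a, x) = 1/(-8) = -1/8)
K = 657 (K = 9 + 108*6 = 9 + 648 = 657)
1/(T(11, 37/(-48) - 16/27) - K) = 1/(-1/8 - 1*657) = 1/(-1/8 - 657) = 1/(-5257/8) = -8/5257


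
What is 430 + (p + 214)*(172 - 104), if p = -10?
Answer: 14302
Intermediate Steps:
430 + (p + 214)*(172 - 104) = 430 + (-10 + 214)*(172 - 104) = 430 + 204*68 = 430 + 13872 = 14302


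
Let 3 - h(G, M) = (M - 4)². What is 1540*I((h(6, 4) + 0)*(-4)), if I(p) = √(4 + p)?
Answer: 3080*I*√2 ≈ 4355.8*I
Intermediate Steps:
h(G, M) = 3 - (-4 + M)² (h(G, M) = 3 - (M - 4)² = 3 - (-4 + M)²)
1540*I((h(6, 4) + 0)*(-4)) = 1540*√(4 + ((3 - (-4 + 4)²) + 0)*(-4)) = 1540*√(4 + ((3 - 1*0²) + 0)*(-4)) = 1540*√(4 + ((3 - 1*0) + 0)*(-4)) = 1540*√(4 + ((3 + 0) + 0)*(-4)) = 1540*√(4 + (3 + 0)*(-4)) = 1540*√(4 + 3*(-4)) = 1540*√(4 - 12) = 1540*√(-8) = 1540*(2*I*√2) = 3080*I*√2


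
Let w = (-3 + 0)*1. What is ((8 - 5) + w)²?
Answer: 0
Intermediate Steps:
w = -3 (w = -3*1 = -3)
((8 - 5) + w)² = ((8 - 5) - 3)² = (3 - 3)² = 0² = 0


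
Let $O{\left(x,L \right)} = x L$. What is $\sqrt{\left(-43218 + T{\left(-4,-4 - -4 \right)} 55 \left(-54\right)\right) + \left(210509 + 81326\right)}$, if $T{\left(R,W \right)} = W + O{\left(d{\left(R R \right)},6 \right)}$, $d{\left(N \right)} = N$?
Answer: $i \sqrt{36503} \approx 191.06 i$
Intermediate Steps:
$O{\left(x,L \right)} = L x$
$T{\left(R,W \right)} = W + 6 R^{2}$ ($T{\left(R,W \right)} = W + 6 R R = W + 6 R^{2}$)
$\sqrt{\left(-43218 + T{\left(-4,-4 - -4 \right)} 55 \left(-54\right)\right) + \left(210509 + 81326\right)} = \sqrt{\left(-43218 + \left(\left(-4 - -4\right) + 6 \left(-4\right)^{2}\right) 55 \left(-54\right)\right) + \left(210509 + 81326\right)} = \sqrt{\left(-43218 + \left(\left(-4 + 4\right) + 6 \cdot 16\right) 55 \left(-54\right)\right) + 291835} = \sqrt{\left(-43218 + \left(0 + 96\right) 55 \left(-54\right)\right) + 291835} = \sqrt{\left(-43218 + 96 \cdot 55 \left(-54\right)\right) + 291835} = \sqrt{\left(-43218 + 5280 \left(-54\right)\right) + 291835} = \sqrt{\left(-43218 - 285120\right) + 291835} = \sqrt{-328338 + 291835} = \sqrt{-36503} = i \sqrt{36503}$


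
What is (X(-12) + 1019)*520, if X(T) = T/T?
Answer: 530400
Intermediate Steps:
X(T) = 1
(X(-12) + 1019)*520 = (1 + 1019)*520 = 1020*520 = 530400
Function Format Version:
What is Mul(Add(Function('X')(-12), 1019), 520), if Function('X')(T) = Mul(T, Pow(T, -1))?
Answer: 530400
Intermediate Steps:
Function('X')(T) = 1
Mul(Add(Function('X')(-12), 1019), 520) = Mul(Add(1, 1019), 520) = Mul(1020, 520) = 530400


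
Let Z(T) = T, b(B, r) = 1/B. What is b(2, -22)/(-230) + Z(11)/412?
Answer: 581/23690 ≈ 0.024525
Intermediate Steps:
b(2, -22)/(-230) + Z(11)/412 = 1/(2*(-230)) + 11/412 = (1/2)*(-1/230) + 11*(1/412) = -1/460 + 11/412 = 581/23690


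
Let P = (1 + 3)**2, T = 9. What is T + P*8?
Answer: 137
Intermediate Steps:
P = 16 (P = 4**2 = 16)
T + P*8 = 9 + 16*8 = 9 + 128 = 137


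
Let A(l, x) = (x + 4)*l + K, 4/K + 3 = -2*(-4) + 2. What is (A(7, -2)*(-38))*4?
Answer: -15504/7 ≈ -2214.9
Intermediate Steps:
K = 4/7 (K = 4/(-3 + (-2*(-4) + 2)) = 4/(-3 + (8 + 2)) = 4/(-3 + 10) = 4/7 ≈ 0.57143)
A(l, x) = 4/7 + l*(4 + x) (A(l, x) = (x + 4)*l + 4/7 = (4 + x)*l + 4/7 = l*(4 + x) + 4/7 = 4/7 + l*(4 + x))
(A(7, -2)*(-38))*4 = ((4/7 + 4*7 + 7*(-2))*(-38))*4 = ((4/7 + 28 - 14)*(-38))*4 = ((102/7)*(-38))*4 = -3876/7*4 = -15504/7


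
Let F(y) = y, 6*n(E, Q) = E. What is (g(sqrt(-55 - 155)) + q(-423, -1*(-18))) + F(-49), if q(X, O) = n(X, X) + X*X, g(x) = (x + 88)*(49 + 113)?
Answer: 386131/2 + 162*I*sqrt(210) ≈ 1.9307e+5 + 2347.6*I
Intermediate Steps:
n(E, Q) = E/6
g(x) = 14256 + 162*x (g(x) = (88 + x)*162 = 14256 + 162*x)
q(X, O) = X**2 + X/6 (q(X, O) = X/6 + X*X = X/6 + X**2 = X**2 + X/6)
(g(sqrt(-55 - 155)) + q(-423, -1*(-18))) + F(-49) = ((14256 + 162*sqrt(-55 - 155)) - 423*(1/6 - 423)) - 49 = ((14256 + 162*sqrt(-210)) - 423*(-2537/6)) - 49 = ((14256 + 162*(I*sqrt(210))) + 357717/2) - 49 = ((14256 + 162*I*sqrt(210)) + 357717/2) - 49 = (386229/2 + 162*I*sqrt(210)) - 49 = 386131/2 + 162*I*sqrt(210)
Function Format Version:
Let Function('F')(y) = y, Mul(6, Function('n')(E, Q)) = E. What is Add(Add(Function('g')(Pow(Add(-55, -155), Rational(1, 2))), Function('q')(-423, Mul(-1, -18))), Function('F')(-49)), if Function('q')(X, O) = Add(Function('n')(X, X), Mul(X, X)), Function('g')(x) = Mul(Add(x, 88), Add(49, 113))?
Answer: Add(Rational(386131, 2), Mul(162, I, Pow(210, Rational(1, 2)))) ≈ Add(1.9307e+5, Mul(2347.6, I))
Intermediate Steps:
Function('n')(E, Q) = Mul(Rational(1, 6), E)
Function('g')(x) = Add(14256, Mul(162, x)) (Function('g')(x) = Mul(Add(88, x), 162) = Add(14256, Mul(162, x)))
Function('q')(X, O) = Add(Pow(X, 2), Mul(Rational(1, 6), X)) (Function('q')(X, O) = Add(Mul(Rational(1, 6), X), Mul(X, X)) = Add(Mul(Rational(1, 6), X), Pow(X, 2)) = Add(Pow(X, 2), Mul(Rational(1, 6), X)))
Add(Add(Function('g')(Pow(Add(-55, -155), Rational(1, 2))), Function('q')(-423, Mul(-1, -18))), Function('F')(-49)) = Add(Add(Add(14256, Mul(162, Pow(Add(-55, -155), Rational(1, 2)))), Mul(-423, Add(Rational(1, 6), -423))), -49) = Add(Add(Add(14256, Mul(162, Pow(-210, Rational(1, 2)))), Mul(-423, Rational(-2537, 6))), -49) = Add(Add(Add(14256, Mul(162, Mul(I, Pow(210, Rational(1, 2))))), Rational(357717, 2)), -49) = Add(Add(Add(14256, Mul(162, I, Pow(210, Rational(1, 2)))), Rational(357717, 2)), -49) = Add(Add(Rational(386229, 2), Mul(162, I, Pow(210, Rational(1, 2)))), -49) = Add(Rational(386131, 2), Mul(162, I, Pow(210, Rational(1, 2))))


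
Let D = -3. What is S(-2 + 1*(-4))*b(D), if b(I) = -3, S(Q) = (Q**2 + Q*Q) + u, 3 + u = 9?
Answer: -234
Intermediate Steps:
u = 6 (u = -3 + 9 = 6)
S(Q) = 6 + 2*Q**2 (S(Q) = (Q**2 + Q*Q) + 6 = (Q**2 + Q**2) + 6 = 2*Q**2 + 6 = 6 + 2*Q**2)
S(-2 + 1*(-4))*b(D) = (6 + 2*(-2 + 1*(-4))**2)*(-3) = (6 + 2*(-2 - 4)**2)*(-3) = (6 + 2*(-6)**2)*(-3) = (6 + 2*36)*(-3) = (6 + 72)*(-3) = 78*(-3) = -234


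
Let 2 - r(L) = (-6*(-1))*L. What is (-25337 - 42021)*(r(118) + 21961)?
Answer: -1431694290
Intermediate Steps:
r(L) = 2 - 6*L (r(L) = 2 - (-6*(-1))*L = 2 - 6*L)
(-25337 - 42021)*(r(118) + 21961) = (-25337 - 42021)*((2 - 6*118) + 21961) = -67358*((2 - 708) + 21961) = -67358*(-706 + 21961) = -67358*21255 = -1431694290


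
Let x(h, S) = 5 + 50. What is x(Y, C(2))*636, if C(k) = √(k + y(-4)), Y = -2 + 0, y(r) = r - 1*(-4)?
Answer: 34980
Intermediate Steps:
y(r) = 4 + r (y(r) = r + 4 = 4 + r)
Y = -2
C(k) = √k (C(k) = √(k + (4 - 4)) = √(k + 0) = √k)
x(h, S) = 55
x(Y, C(2))*636 = 55*636 = 34980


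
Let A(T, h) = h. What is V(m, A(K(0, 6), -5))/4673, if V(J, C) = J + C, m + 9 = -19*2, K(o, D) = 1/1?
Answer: -52/4673 ≈ -0.011128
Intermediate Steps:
K(o, D) = 1
m = -47 (m = -9 - 19*2 = -9 - 38 = -47)
V(J, C) = C + J
V(m, A(K(0, 6), -5))/4673 = (-5 - 47)/4673 = -52*1/4673 = -52/4673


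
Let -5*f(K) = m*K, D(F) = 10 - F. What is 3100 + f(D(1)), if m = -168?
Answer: 17012/5 ≈ 3402.4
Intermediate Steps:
f(K) = 168*K/5 (f(K) = -(-168)*K/5 = 168*K/5)
3100 + f(D(1)) = 3100 + 168*(10 - 1*1)/5 = 3100 + 168*(10 - 1)/5 = 3100 + (168/5)*9 = 3100 + 1512/5 = 17012/5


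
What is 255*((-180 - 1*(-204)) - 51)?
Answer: -6885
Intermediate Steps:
255*((-180 - 1*(-204)) - 51) = 255*((-180 + 204) - 51) = 255*(24 - 51) = 255*(-27) = -6885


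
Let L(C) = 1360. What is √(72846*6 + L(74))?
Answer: 2*√109609 ≈ 662.14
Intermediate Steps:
√(72846*6 + L(74)) = √(72846*6 + 1360) = √(437076 + 1360) = √438436 = 2*√109609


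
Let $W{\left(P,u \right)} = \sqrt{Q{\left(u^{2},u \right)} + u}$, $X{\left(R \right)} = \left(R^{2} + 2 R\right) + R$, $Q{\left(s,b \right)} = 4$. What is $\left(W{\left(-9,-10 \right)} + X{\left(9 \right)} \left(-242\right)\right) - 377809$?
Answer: $-403945 + i \sqrt{6} \approx -4.0395 \cdot 10^{5} + 2.4495 i$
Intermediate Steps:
$X{\left(R \right)} = R^{2} + 3 R$
$W{\left(P,u \right)} = \sqrt{4 + u}$
$\left(W{\left(-9,-10 \right)} + X{\left(9 \right)} \left(-242\right)\right) - 377809 = \left(\sqrt{4 - 10} + 9 \left(3 + 9\right) \left(-242\right)\right) - 377809 = \left(\sqrt{-6} + 9 \cdot 12 \left(-242\right)\right) - 377809 = \left(i \sqrt{6} + 108 \left(-242\right)\right) - 377809 = \left(i \sqrt{6} - 26136\right) - 377809 = \left(-26136 + i \sqrt{6}\right) - 377809 = -403945 + i \sqrt{6}$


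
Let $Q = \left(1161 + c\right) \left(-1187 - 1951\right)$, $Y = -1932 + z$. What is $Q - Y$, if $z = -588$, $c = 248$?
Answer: $-4418922$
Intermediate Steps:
$Y = -2520$ ($Y = -1932 - 588 = -2520$)
$Q = -4421442$ ($Q = \left(1161 + 248\right) \left(-1187 - 1951\right) = 1409 \left(-3138\right) = -4421442$)
$Q - Y = -4421442 - -2520 = -4421442 + 2520 = -4418922$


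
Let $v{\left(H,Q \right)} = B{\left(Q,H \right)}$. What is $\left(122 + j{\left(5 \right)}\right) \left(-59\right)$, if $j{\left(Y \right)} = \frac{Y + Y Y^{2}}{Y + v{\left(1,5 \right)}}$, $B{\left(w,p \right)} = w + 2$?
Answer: $- \frac{47023}{6} \approx -7837.2$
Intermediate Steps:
$B{\left(w,p \right)} = 2 + w$
$v{\left(H,Q \right)} = 2 + Q$
$j{\left(Y \right)} = \frac{Y + Y^{3}}{7 + Y}$ ($j{\left(Y \right)} = \frac{Y + Y Y^{2}}{Y + \left(2 + 5\right)} = \frac{Y + Y^{3}}{Y + 7} = \frac{Y + Y^{3}}{7 + Y}$)
$\left(122 + j{\left(5 \right)}\right) \left(-59\right) = \left(122 + \frac{5 + 5^{3}}{7 + 5}\right) \left(-59\right) = \left(122 + \frac{5 + 125}{12}\right) \left(-59\right) = \left(122 + \frac{1}{12} \cdot 130\right) \left(-59\right) = \left(122 + \frac{65}{6}\right) \left(-59\right) = \frac{797}{6} \left(-59\right) = - \frac{47023}{6}$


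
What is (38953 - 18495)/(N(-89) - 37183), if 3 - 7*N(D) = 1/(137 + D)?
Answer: -6873888/12493345 ≈ -0.55020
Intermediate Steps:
N(D) = 3/7 - 1/(7*(137 + D))
(38953 - 18495)/(N(-89) - 37183) = (38953 - 18495)/((410 + 3*(-89))/(7*(137 - 89)) - 37183) = 20458/((1/7)*(410 - 267)/48 - 37183) = 20458/((1/7)*(1/48)*143 - 37183) = 20458/(143/336 - 37183) = 20458/(-12493345/336) = 20458*(-336/12493345) = -6873888/12493345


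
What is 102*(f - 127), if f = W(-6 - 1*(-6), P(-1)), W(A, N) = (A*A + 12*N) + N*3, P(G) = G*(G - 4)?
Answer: -5304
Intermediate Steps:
P(G) = G*(-4 + G)
W(A, N) = A**2 + 15*N (W(A, N) = (A**2 + 12*N) + 3*N = A**2 + 15*N)
f = 75 (f = (-6 - 1*(-6))**2 + 15*(-(-4 - 1)) = (-6 + 6)**2 + 15*(-1*(-5)) = 0**2 + 15*5 = 0 + 75 = 75)
102*(f - 127) = 102*(75 - 127) = 102*(-52) = -5304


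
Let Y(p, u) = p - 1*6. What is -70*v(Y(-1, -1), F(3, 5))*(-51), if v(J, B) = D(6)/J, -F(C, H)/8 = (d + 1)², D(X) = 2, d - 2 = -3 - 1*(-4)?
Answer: -1020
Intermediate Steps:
d = 3 (d = 2 + (-3 - 1*(-4)) = 2 + (-3 + 4) = 2 + 1 = 3)
Y(p, u) = -6 + p (Y(p, u) = p - 6 = -6 + p)
F(C, H) = -128 (F(C, H) = -8*(3 + 1)² = -8*4² = -8*16 = -128)
v(J, B) = 2/J
-70*v(Y(-1, -1), F(3, 5))*(-51) = -140/(-6 - 1)*(-51) = -140/(-7)*(-51) = -140*(-1)/7*(-51) = -70*(-2/7)*(-51) = 20*(-51) = -1020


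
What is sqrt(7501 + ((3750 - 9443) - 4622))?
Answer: I*sqrt(2814) ≈ 53.047*I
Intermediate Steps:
sqrt(7501 + ((3750 - 9443) - 4622)) = sqrt(7501 + (-5693 - 4622)) = sqrt(7501 - 10315) = sqrt(-2814) = I*sqrt(2814)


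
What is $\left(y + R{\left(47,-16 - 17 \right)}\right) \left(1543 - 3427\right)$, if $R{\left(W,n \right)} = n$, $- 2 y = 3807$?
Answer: $3648366$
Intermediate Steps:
$y = - \frac{3807}{2}$ ($y = \left(- \frac{1}{2}\right) 3807 = - \frac{3807}{2} \approx -1903.5$)
$\left(y + R{\left(47,-16 - 17 \right)}\right) \left(1543 - 3427\right) = \left(- \frac{3807}{2} - 33\right) \left(1543 - 3427\right) = \left(- \frac{3807}{2} - 33\right) \left(-1884\right) = \left(- \frac{3873}{2}\right) \left(-1884\right) = 3648366$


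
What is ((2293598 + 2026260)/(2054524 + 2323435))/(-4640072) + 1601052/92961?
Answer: 5420640321768354493/314735655789919188 ≈ 17.223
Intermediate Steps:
((2293598 + 2026260)/(2054524 + 2323435))/(-4640072) + 1601052/92961 = (4319858/4377959)*(-1/4640072) + 1601052*(1/92961) = (4319858*(1/4377959))*(-1/4640072) + 533684/30987 = (4319858/4377959)*(-1/4640072) + 533684/30987 = -2159929/10157022486524 + 533684/30987 = 5420640321768354493/314735655789919188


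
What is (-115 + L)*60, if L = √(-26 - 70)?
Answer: -6900 + 240*I*√6 ≈ -6900.0 + 587.88*I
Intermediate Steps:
L = 4*I*√6 (L = √(-96) = 4*I*√6 ≈ 9.798*I)
(-115 + L)*60 = (-115 + 4*I*√6)*60 = -6900 + 240*I*√6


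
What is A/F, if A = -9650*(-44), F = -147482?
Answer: -212300/73741 ≈ -2.8790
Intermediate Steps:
A = 424600
A/F = 424600/(-147482) = 424600*(-1/147482) = -212300/73741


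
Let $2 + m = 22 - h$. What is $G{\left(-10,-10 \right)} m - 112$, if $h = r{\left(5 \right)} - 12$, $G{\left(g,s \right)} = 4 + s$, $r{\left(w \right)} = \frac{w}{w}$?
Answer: $-298$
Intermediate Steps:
$r{\left(w \right)} = 1$
$h = -11$ ($h = 1 - 12 = -11$)
$m = 31$ ($m = -2 + \left(22 - -11\right) = -2 + \left(22 + 11\right) = -2 + 33 = 31$)
$G{\left(-10,-10 \right)} m - 112 = \left(4 - 10\right) 31 - 112 = \left(-6\right) 31 - 112 = -186 - 112 = -298$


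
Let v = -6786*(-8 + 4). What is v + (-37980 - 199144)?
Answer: -209980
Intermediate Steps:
v = 27144 (v = -6786*(-4) = 27144)
v + (-37980 - 199144) = 27144 + (-37980 - 199144) = 27144 - 237124 = -209980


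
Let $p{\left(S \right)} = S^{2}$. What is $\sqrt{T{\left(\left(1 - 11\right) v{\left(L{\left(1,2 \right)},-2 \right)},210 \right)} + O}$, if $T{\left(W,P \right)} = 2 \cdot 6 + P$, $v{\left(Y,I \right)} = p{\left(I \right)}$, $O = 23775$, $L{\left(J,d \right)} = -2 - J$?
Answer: $\sqrt{23997} \approx 154.91$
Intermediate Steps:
$v{\left(Y,I \right)} = I^{2}$
$T{\left(W,P \right)} = 12 + P$
$\sqrt{T{\left(\left(1 - 11\right) v{\left(L{\left(1,2 \right)},-2 \right)},210 \right)} + O} = \sqrt{\left(12 + 210\right) + 23775} = \sqrt{222 + 23775} = \sqrt{23997}$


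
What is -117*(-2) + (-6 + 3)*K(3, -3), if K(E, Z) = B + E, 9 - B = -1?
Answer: 195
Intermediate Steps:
B = 10 (B = 9 - 1*(-1) = 9 + 1 = 10)
K(E, Z) = 10 + E
-117*(-2) + (-6 + 3)*K(3, -3) = -117*(-2) + (-6 + 3)*(10 + 3) = -9*(-26) - 3*13 = 234 - 39 = 195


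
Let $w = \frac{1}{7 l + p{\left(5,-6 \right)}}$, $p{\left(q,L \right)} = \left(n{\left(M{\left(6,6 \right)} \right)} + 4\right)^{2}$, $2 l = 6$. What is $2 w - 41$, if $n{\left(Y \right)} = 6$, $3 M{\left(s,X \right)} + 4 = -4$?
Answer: $- \frac{4959}{121} \approx -40.983$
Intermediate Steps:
$l = 3$ ($l = \frac{1}{2} \cdot 6 = 3$)
$M{\left(s,X \right)} = - \frac{8}{3}$ ($M{\left(s,X \right)} = - \frac{4}{3} + \frac{1}{3} \left(-4\right) = - \frac{4}{3} - \frac{4}{3} = - \frac{8}{3}$)
$p{\left(q,L \right)} = 100$ ($p{\left(q,L \right)} = \left(6 + 4\right)^{2} = 10^{2} = 100$)
$w = \frac{1}{121}$ ($w = \frac{1}{7 \cdot 3 + 100} = \frac{1}{21 + 100} = \frac{1}{121} \approx 0.0082645$)
$2 w - 41 = 2 \cdot \frac{1}{121} - 41 = \frac{2}{121} - 41 = - \frac{4959}{121}$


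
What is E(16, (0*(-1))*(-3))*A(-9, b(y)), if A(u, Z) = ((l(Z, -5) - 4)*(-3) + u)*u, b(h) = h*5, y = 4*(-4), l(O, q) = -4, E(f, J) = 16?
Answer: -2160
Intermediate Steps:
y = -16
b(h) = 5*h
A(u, Z) = u*(24 + u) (A(u, Z) = ((-4 - 4)*(-3) + u)*u = (-8*(-3) + u)*u = (24 + u)*u = u*(24 + u))
E(16, (0*(-1))*(-3))*A(-9, b(y)) = 16*(-9*(24 - 9)) = 16*(-9*15) = 16*(-135) = -2160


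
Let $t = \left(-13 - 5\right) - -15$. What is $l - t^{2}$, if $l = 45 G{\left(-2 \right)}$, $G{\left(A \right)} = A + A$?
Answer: $-189$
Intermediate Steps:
$G{\left(A \right)} = 2 A$
$t = -3$ ($t = -18 + 15 = -3$)
$l = -180$ ($l = 45 \cdot 2 \left(-2\right) = 45 \left(-4\right) = -180$)
$l - t^{2} = -180 - \left(-3\right)^{2} = -180 - 9 = -189$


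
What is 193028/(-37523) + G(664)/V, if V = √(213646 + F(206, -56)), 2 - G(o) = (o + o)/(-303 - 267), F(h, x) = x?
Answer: -193028/37523 + 617*√213590/30436575 ≈ -5.1349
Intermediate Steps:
G(o) = 2 + o/285 (G(o) = 2 - (o + o)/(-303 - 267) = 2 - 2*o/(-570) = 2 - 2*o*(-1)/570 = 2 - (-1)*o/285 = 2 + o/285)
V = √213590 (V = √(213646 - 56) = √213590 ≈ 462.16)
193028/(-37523) + G(664)/V = 193028/(-37523) + (2 + (1/285)*664)/(√213590) = 193028*(-1/37523) + (2 + 664/285)*(√213590/213590) = -193028/37523 + 1234*(√213590/213590)/285 = -193028/37523 + 617*√213590/30436575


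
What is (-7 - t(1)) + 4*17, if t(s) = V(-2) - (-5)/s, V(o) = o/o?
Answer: 55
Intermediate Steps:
V(o) = 1
t(s) = 1 + 5/s (t(s) = 1 - (-5)/s = 1 + 5/s)
(-7 - t(1)) + 4*17 = (-7 - (5 + 1)/1) + 4*17 = (-7 - 6) + 68 = -13 + 68 = 55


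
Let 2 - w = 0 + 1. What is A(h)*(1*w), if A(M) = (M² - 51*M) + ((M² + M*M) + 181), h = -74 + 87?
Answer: 25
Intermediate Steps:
w = 1 (w = 2 - (0 + 1) = 2 - 1*1 = 2 - 1 = 1)
h = 13
A(M) = 181 - 51*M + 3*M² (A(M) = (M² - 51*M) + ((M² + M²) + 181) = (M² - 51*M) + (2*M² + 181) = (M² - 51*M) + (181 + 2*M²) = 181 - 51*M + 3*M²)
A(h)*(1*w) = (181 - 51*13 + 3*13²)*(1*1) = (181 - 663 + 3*169)*1 = (181 - 663 + 507)*1 = 25*1 = 25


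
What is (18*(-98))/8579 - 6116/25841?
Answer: -98052688/221689939 ≈ -0.44230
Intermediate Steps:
(18*(-98))/8579 - 6116/25841 = -1764*1/8579 - 6116*1/25841 = -1764/8579 - 6116/25841 = -98052688/221689939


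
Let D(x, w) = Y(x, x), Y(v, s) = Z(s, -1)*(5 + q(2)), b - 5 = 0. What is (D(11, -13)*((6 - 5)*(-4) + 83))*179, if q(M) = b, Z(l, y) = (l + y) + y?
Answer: 1272690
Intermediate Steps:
Z(l, y) = l + 2*y
b = 5 (b = 5 + 0 = 5)
q(M) = 5
Y(v, s) = -20 + 10*s (Y(v, s) = (s + 2*(-1))*(5 + 5) = (s - 2)*10 = (-2 + s)*10 = -20 + 10*s)
D(x, w) = -20 + 10*x
(D(11, -13)*((6 - 5)*(-4) + 83))*179 = ((-20 + 10*11)*((6 - 5)*(-4) + 83))*179 = ((-20 + 110)*(1*(-4) + 83))*179 = (90*(-4 + 83))*179 = (90*79)*179 = 7110*179 = 1272690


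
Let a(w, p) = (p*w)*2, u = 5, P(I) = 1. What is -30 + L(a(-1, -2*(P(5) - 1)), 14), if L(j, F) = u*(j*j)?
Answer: -30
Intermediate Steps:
a(w, p) = 2*p*w
L(j, F) = 5*j**2 (L(j, F) = 5*(j*j) = 5*j**2)
-30 + L(a(-1, -2*(P(5) - 1)), 14) = -30 + 5*(2*(-2*(1 - 1))*(-1))**2 = -30 + 5*(2*(-2*0)*(-1))**2 = -30 + 5*(2*0*(-1))**2 = -30 + 5*0**2 = -30 + 5*0 = -30 + 0 = -30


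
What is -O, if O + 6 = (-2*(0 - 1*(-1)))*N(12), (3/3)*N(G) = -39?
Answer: -72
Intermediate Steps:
N(G) = -39
O = 72 (O = -6 - 2*(0 - 1*(-1))*(-39) = -6 - 2*(0 + 1)*(-39) = -6 - 2*1*(-39) = -6 - 2*(-39) = -6 + 78 = 72)
-O = -1*72 = -72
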